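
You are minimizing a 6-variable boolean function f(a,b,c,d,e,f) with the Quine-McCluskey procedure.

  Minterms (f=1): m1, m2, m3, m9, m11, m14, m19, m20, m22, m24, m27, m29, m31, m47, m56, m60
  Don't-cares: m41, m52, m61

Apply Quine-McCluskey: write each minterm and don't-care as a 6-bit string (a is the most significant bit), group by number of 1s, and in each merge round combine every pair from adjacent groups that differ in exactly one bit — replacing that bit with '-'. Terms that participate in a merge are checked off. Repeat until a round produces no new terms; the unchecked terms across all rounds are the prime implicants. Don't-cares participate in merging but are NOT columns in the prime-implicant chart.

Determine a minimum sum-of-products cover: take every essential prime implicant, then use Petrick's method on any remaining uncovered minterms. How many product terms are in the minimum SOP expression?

9

[col 0] 000001*, 000010*, 000011*, 001001*, 001011*, 001110, 010011*, 010100*, 010110*, 011000*, 011011*, 011101*, 011111*, 101001*, 101111, 110100*, 111000*, 111100*, 111101*
[col 1] -01001, -10100, -11000, -11101, 0-0011*, 0-1011*, 00-001*, 00-011*, 0000-1*, 00001-, 0010-1*, 01-011*, 0101-0, 011-11, 0111-1, 11-100, 111-00, 11110-
[col 2] 0--011, 00-0-1
Prime implicants: -01001, -10100, -11000, -11101, 0--011, 00-0-1, 00001-, 001110, 0101-0, 011-11, 0111-1, 101111, 11-100, 111-00, 11110-
PI chart (minterm → PIs covering it):
  1 | 00-0-1  (sole → essential)
  2 | 00001-  (sole → essential)
  3 | 0--011,00-0-1,00001-
  9 | -01001,00-0-1
  11 | 0--011,00-0-1
  14 | 001110  (sole → essential)
  19 | 0--011  (sole → essential)
  20 | -10100,0101-0
  22 | 0101-0  (sole → essential)
  24 | -11000  (sole → essential)
  27 | 0--011,011-11
  29 | -11101,0111-1
  31 | 011-11,0111-1
  47 | 101111  (sole → essential)
  56 | -11000,111-00
  60 | 11-100,111-00,11110-
Essential prime implicants: -11000, 0--011, 00-0-1, 00001-, 001110, 0101-0, 101111
Petrick residual → 0111-1, 11-100
Minimum SOP uses 9 PIs: bcd'e'f' + a'd'ef + a'b'd'f + a'b'c'd'e + a'b'cdef' + a'bc'df' + a'bcdf + ab'cdef + abde'f'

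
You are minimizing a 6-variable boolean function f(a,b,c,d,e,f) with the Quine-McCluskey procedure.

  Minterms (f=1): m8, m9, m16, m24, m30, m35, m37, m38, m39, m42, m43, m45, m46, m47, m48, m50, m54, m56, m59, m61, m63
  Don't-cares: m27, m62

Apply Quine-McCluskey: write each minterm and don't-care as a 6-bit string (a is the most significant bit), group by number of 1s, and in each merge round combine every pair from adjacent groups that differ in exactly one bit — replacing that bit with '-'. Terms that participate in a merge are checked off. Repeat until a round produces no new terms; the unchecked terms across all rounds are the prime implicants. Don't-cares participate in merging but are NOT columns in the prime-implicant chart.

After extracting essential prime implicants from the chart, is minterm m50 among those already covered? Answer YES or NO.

Round 0: 001000✓ 001001✓ 010000✓ 011000✓ 011011✓ 011110✓ 100011✓ 100101✓ 100110✓ 100111✓ 101010✓ 101011✓ 101101✓ 101110✓ 101111✓ 110000✓ 110010✓ 110110✓ 111000✓ 111011✓ 111101✓ 111110✓ 111111✓
Round 1: -10000✓ -11000✓ -11011 -11110 0-1000 00100- 01-000✓ 1-0110✓ 1-1011✓ 1-1101✓ 1-1110✓ 1-1111✓ 10-011✓ 10-101✓ 10-110✓ 10-111✓ 100-11✓ 1001-1✓ 10011-✓ 101-10✓ 101-11✓ 10101-✓ 1011-1✓ 10111-✓ 11-000✓ 11-110✓ 110-10 1100-0 111-11✓ 1111-1✓ 11111-✓
Round 2: -1-000 1--110 1-1-11 1-11-1 1-111- 10--11 10-1-1 10-11- 101-1-
PIs = {-1-000, -11011, -11110, 0-1000, 00100-, 1--110, 1-1-11, 1-11-1, 1-111-, 10--11, 10-1-1, 10-11-, 101-1-, 110-10, 1100-0}
Coverage chart:
  m8: 0-1000,00100-
  m9: 00100- ←essential
  m16: -1-000 ←essential
  m24: -1-000,0-1000
  m30: -11110 ←essential
  m35: 10--11 ←essential
  m37: 10-1-1 ←essential
  m38: 1--110,10-11-
  m39: 10--11,10-1-1,10-11-
  m42: 101-1- ←essential
  m43: 1-1-11,10--11,101-1-
  m45: 1-11-1,10-1-1
  m46: 1--110,1-111-,10-11-,101-1-
  m47: 1-1-11,1-11-1,1-111-,10--11,10-1-1,10-11-,101-1-
  m48: -1-000,1100-0
  m50: 110-10,1100-0
  m54: 1--110,110-10
  m56: -1-000 ←essential
  m59: -11011,1-1-11
  m61: 1-11-1 ←essential
  m63: 1-1-11,1-11-1,1-111-
Essential: -1-000, -11110, 00100-, 1-11-1, 10--11, 10-1-1, 101-1-

NO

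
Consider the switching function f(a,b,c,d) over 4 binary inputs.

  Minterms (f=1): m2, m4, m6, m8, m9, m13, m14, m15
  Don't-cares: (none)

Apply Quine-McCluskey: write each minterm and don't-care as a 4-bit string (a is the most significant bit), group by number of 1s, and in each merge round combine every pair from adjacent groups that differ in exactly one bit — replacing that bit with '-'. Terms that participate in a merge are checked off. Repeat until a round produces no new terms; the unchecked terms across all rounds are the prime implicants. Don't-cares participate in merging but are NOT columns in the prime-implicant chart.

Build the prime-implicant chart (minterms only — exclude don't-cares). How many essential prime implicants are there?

[col 0] 0010*, 0100*, 0110*, 1000*, 1001*, 1101*, 1110*, 1111*
[col 1] -110, 0-10, 01-0, 1-01, 100-, 11-1, 111-
Prime implicants: -110, 0-10, 01-0, 1-01, 100-, 11-1, 111-
PI chart (minterm → PIs covering it):
  2 | 0-10  (sole → essential)
  4 | 01-0  (sole → essential)
  6 | -110,0-10,01-0
  8 | 100-  (sole → essential)
  9 | 1-01,100-
  13 | 1-01,11-1
  14 | -110,111-
  15 | 11-1,111-
Essential prime implicants: 0-10, 01-0, 100-

3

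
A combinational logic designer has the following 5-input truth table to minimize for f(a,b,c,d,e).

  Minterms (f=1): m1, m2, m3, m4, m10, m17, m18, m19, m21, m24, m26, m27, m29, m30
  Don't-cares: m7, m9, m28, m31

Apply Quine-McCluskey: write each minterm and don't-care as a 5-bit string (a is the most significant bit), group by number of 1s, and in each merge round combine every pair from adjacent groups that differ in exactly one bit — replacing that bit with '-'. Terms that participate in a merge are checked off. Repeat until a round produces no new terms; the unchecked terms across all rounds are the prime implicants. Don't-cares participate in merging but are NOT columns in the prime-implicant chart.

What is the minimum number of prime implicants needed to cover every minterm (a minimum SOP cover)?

6

Round 0: 00001✓ 00010✓ 00011✓ 00100 00111✓ 01001✓ 01010✓ 10001✓ 10010✓ 10011✓ 10101✓ 11000✓ 11010✓ 11011✓ 11100✓ 11101✓ 11110✓ 11111✓
Round 1: -0001✓ -0010✓ -0011✓ -1010✓ 0-001 0-010✓ 00-11 000-1✓ 0001-✓ 1-010✓ 1-011✓ 1-101 10-01 100-1✓ 1001-✓ 11-00✓ 11-10✓ 11-11✓ 110-0✓ 1101-✓ 111-0✓ 111-1✓ 1110-✓ 1111-✓
Round 2: --010 -00-1 -001- 1-01- 11--0 11-1- 111--
PIs = {--010, -00-1, -001-, 0-001, 00-11, 00100, 1-01-, 1-101, 10-01, 11--0, 11-1-, 111--}
Coverage chart:
  m1: -00-1,0-001
  m2: --010,-001-
  m3: -00-1,-001-,00-11
  m4: 00100 ←essential
  m10: --010 ←essential
  m17: -00-1,10-01
  m18: --010,-001-,1-01-
  m19: -00-1,-001-,1-01-
  m21: 1-101,10-01
  m24: 11--0 ←essential
  m26: --010,1-01-,11--0,11-1-
  m27: 1-01-,11-1-
  m29: 1-101,111--
  m30: 11--0,11-1-,111--
Essential: --010, 00100, 11--0
Petrick residual → -00-1, 1-01-, 1-101
Min cover (6 terms): c'de' + b'c'e + a'b'cd'e' + ac'd + acd'e + abe'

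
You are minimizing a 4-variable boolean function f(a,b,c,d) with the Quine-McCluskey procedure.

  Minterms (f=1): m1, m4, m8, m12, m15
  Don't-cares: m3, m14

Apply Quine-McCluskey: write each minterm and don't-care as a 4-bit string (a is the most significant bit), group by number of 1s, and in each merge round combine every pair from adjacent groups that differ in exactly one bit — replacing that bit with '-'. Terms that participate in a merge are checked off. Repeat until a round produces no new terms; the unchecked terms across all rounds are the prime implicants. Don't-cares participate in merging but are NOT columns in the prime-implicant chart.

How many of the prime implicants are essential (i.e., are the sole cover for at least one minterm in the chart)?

size-2^0 implicants → 0001(✓)  0011(✓)  0100(✓)  1000(✓)  1100(✓)  1110(✓)  1111(✓)
size-2^1 implicants → -100  00-1  1-00  11-0  111-
Unchecked terms (primes): -100, 00-1, 1-00, 11-0, 111-
Minterm coverage:
  m1 ⊆ 00-1 [E]
  m4 ⊆ -100 [E]
  m8 ⊆ 1-00 [E]
  m12 ⊆ -100,1-00,11-0
  m15 ⊆ 111- [E]
E = {-100, 00-1, 1-00, 111-}

4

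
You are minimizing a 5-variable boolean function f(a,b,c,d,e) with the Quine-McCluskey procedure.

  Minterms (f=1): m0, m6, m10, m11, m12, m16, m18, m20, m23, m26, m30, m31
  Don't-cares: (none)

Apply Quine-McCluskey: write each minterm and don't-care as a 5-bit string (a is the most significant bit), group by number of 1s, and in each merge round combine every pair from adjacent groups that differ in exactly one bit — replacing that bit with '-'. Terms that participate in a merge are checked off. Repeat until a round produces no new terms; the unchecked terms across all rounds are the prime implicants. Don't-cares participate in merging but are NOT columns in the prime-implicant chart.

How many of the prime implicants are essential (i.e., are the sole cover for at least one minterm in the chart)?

6

Round 0: 00000✓ 00110 01010✓ 01011✓ 01100 10000✓ 10010✓ 10100✓ 10111✓ 11010✓ 11110✓ 11111✓
Round 1: -0000 -1010 0101- 1-010 1-111 10-00 100-0 11-10 1111-
PIs = {-0000, -1010, 00110, 0101-, 01100, 1-010, 1-111, 10-00, 100-0, 11-10, 1111-}
Coverage chart:
  m0: -0000 ←essential
  m6: 00110 ←essential
  m10: -1010,0101-
  m11: 0101- ←essential
  m12: 01100 ←essential
  m16: -0000,10-00,100-0
  m18: 1-010,100-0
  m20: 10-00 ←essential
  m23: 1-111 ←essential
  m26: -1010,1-010,11-10
  m30: 11-10,1111-
  m31: 1-111,1111-
Essential: -0000, 00110, 0101-, 01100, 1-111, 10-00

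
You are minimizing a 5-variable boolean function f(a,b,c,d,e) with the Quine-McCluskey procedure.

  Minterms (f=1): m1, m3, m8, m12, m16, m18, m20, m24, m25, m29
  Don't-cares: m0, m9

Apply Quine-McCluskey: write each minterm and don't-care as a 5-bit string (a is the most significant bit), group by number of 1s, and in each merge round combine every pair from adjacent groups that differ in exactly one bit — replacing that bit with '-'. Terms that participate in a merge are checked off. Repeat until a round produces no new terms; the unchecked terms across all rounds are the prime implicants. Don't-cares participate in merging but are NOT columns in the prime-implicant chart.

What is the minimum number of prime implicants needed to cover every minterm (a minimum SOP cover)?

6

size-2^0 implicants → 00000(✓)  00001(✓)  00011(✓)  01000(✓)  01001(✓)  01100(✓)  10000(✓)  10010(✓)  10100(✓)  11000(✓)  11001(✓)  11101(✓)
size-2^1 implicants → -0000(✓)  -1000(✓)  -1001(✓)  0-000(✓)  0-001(✓)  000-1  0000-(✓)  01-00  0100-(✓)  1-000(✓)  10-00  100-0  11-01  1100-(✓)
size-2^2 implicants → --000  -100-  0-00-
Unchecked terms (primes): --000, -100-, 0-00-, 000-1, 01-00, 10-00, 100-0, 11-01
Minterm coverage:
  m1 ⊆ 0-00-,000-1
  m3 ⊆ 000-1 [E]
  m8 ⊆ --000,-100-,0-00-,01-00
  m12 ⊆ 01-00 [E]
  m16 ⊆ --000,10-00,100-0
  m18 ⊆ 100-0 [E]
  m20 ⊆ 10-00 [E]
  m24 ⊆ --000,-100-
  m25 ⊆ -100-,11-01
  m29 ⊆ 11-01 [E]
E = {000-1, 01-00, 10-00, 100-0, 11-01}
Petrick residual → --000
Cover = c'd'e' + a'b'c'e + a'bd'e' + ab'd'e' + ab'c'e' + abd'e  |cover|=6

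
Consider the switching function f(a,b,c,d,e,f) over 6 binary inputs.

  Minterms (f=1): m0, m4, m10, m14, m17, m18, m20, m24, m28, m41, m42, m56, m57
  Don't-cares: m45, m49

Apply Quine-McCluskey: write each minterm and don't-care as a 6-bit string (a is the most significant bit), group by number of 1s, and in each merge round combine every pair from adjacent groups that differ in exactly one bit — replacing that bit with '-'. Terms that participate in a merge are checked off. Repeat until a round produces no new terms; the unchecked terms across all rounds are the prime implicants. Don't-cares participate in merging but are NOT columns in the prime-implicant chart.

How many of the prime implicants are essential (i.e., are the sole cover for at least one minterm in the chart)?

5

[col 0] 000000*, 000100*, 001010*, 001110*, 010001*, 010010, 010100*, 011000*, 011100*, 101001*, 101010*, 101101*, 110001*, 111000*, 111001*
[col 1] -01010, -10001, -11000, 0-0100, 000-00, 001-10, 01-100, 011-00, 1-1001, 101-01, 11-001, 11100-
Prime implicants: -01010, -10001, -11000, 0-0100, 000-00, 001-10, 01-100, 010010, 011-00, 1-1001, 101-01, 11-001, 11100-
PI chart (minterm → PIs covering it):
  0 | 000-00  (sole → essential)
  4 | 0-0100,000-00
  10 | -01010,001-10
  14 | 001-10  (sole → essential)
  17 | -10001  (sole → essential)
  18 | 010010  (sole → essential)
  20 | 0-0100,01-100
  24 | -11000,011-00
  28 | 01-100,011-00
  41 | 1-1001,101-01
  42 | -01010  (sole → essential)
  56 | -11000,11100-
  57 | 1-1001,11-001,11100-
Essential prime implicants: -01010, -10001, 000-00, 001-10, 010010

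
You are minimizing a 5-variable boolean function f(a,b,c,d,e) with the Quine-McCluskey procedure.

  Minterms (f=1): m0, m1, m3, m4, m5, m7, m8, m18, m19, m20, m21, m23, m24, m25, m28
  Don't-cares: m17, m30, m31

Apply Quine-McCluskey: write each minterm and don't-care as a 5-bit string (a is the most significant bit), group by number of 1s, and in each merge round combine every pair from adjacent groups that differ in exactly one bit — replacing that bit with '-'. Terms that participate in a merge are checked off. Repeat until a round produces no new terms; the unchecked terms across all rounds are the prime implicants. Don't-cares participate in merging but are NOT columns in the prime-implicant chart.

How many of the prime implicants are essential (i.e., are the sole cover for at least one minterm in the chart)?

Round 0: 00000✓ 00001✓ 00011✓ 00100✓ 00101✓ 00111✓ 01000✓ 10001✓ 10010✓ 10011✓ 10100✓ 10101✓ 10111✓ 11000✓ 11001✓ 11100✓ 11110✓ 11111✓
Round 1: -0001✓ -0011✓ -0100✓ -0101✓ -0111✓ -1000 0-000 00-00✓ 00-01✓ 00-11✓ 000-1✓ 0000-✓ 001-1✓ 0010-✓ 1-001 1-100 1-111 10-01✓ 10-11✓ 100-1✓ 1001- 101-1✓ 1010-✓ 11-00 1100- 111-0 1111-
Round 2: -0-01✓ -0-11✓ -00-1✓ -01-1✓ -010- 00--1✓ 00-0- 10--1✓
Round 3: -0--1
PIs = {-0--1, -010-, -1000, 0-000, 00-0-, 1-001, 1-100, 1-111, 1001-, 11-00, 1100-, 111-0, 1111-}
Coverage chart:
  m0: 0-000,00-0-
  m1: -0--1,00-0-
  m3: -0--1 ←essential
  m4: -010-,00-0-
  m5: -0--1,-010-,00-0-
  m7: -0--1 ←essential
  m8: -1000,0-000
  m18: 1001- ←essential
  m19: -0--1,1001-
  m20: -010-,1-100
  m21: -0--1,-010-
  m23: -0--1,1-111
  m24: -1000,11-00,1100-
  m25: 1-001,1100-
  m28: 1-100,11-00,111-0
Essential: -0--1, 1001-

2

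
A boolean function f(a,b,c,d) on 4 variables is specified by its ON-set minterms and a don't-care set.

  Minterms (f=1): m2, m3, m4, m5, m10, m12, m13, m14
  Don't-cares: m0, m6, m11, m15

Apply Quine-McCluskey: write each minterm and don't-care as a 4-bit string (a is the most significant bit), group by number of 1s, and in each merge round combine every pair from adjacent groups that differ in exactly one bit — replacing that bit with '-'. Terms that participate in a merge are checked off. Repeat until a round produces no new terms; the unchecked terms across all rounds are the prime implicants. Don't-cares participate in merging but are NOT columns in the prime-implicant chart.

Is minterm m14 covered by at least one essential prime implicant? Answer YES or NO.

NO

[col 0] 0000*, 0010*, 0011*, 0100*, 0101*, 0110*, 1010*, 1011*, 1100*, 1101*, 1110*, 1111*
[col 1] -010*, -011*, -100*, -101*, -110*, 0-00*, 0-10*, 00-0*, 001-*, 01-0*, 010-*, 1-10*, 1-11*, 101-*, 11-0*, 11-1*, 110-*, 111-*
[col 2] --10, -01-, -1-0, -10-, 0--0, 1-1-, 11--
Prime implicants: --10, -01-, -1-0, -10-, 0--0, 1-1-, 11--
PI chart (minterm → PIs covering it):
  2 | --10,-01-,0--0
  3 | -01-  (sole → essential)
  4 | -1-0,-10-,0--0
  5 | -10-  (sole → essential)
  10 | --10,-01-,1-1-
  12 | -1-0,-10-,11--
  13 | -10-,11--
  14 | --10,-1-0,1-1-,11--
Essential prime implicants: -01-, -10-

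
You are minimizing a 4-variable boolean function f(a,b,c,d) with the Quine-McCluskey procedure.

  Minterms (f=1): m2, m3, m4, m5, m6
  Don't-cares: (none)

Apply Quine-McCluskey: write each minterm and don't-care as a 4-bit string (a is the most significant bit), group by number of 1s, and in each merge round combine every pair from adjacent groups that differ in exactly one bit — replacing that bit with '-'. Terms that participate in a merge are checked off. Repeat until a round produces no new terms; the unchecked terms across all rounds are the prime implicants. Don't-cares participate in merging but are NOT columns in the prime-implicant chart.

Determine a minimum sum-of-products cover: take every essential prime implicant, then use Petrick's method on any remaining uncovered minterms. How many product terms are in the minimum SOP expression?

[col 0] 0010*, 0011*, 0100*, 0101*, 0110*
[col 1] 0-10, 001-, 01-0, 010-
Prime implicants: 0-10, 001-, 01-0, 010-
PI chart (minterm → PIs covering it):
  2 | 0-10,001-
  3 | 001-  (sole → essential)
  4 | 01-0,010-
  5 | 010-  (sole → essential)
  6 | 0-10,01-0
Essential prime implicants: 001-, 010-
Petrick residual → 0-10
Minimum SOP uses 3 PIs: a'cd' + a'b'c + a'bc'

3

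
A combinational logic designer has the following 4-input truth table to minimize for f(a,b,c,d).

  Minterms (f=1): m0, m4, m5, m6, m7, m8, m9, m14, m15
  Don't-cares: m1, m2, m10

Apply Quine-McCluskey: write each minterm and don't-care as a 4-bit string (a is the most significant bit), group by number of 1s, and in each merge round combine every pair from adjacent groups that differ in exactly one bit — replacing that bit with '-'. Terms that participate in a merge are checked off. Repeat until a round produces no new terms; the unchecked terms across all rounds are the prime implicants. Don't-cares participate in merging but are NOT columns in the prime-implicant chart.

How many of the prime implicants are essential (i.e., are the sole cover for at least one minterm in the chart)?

2

Round 0: 0000✓ 0001✓ 0010✓ 0100✓ 0101✓ 0110✓ 0111✓ 1000✓ 1001✓ 1010✓ 1110✓ 1111✓
Round 1: -000✓ -001✓ -010✓ -110✓ -111✓ 0-00✓ 0-01✓ 0-10✓ 00-0✓ 000-✓ 01-0✓ 01-1✓ 010-✓ 011-✓ 1-10✓ 10-0✓ 100-✓ 111-✓
Round 2: --10 -0-0 -00- -11- 0--0 0-0- 01--
PIs = {--10, -0-0, -00-, -11-, 0--0, 0-0-, 01--}
Coverage chart:
  m0: -0-0,-00-,0--0,0-0-
  m4: 0--0,0-0-,01--
  m5: 0-0-,01--
  m6: --10,-11-,0--0,01--
  m7: -11-,01--
  m8: -0-0,-00-
  m9: -00- ←essential
  m14: --10,-11-
  m15: -11- ←essential
Essential: -00-, -11-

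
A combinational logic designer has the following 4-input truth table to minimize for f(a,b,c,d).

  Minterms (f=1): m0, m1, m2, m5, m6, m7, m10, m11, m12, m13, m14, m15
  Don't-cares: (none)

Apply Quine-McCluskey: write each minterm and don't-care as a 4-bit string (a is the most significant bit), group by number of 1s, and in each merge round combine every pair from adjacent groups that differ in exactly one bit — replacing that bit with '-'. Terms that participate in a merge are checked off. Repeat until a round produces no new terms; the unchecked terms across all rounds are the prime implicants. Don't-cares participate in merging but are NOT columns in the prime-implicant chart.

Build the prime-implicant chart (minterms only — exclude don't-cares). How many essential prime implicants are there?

size-2^0 implicants → 0000(✓)  0001(✓)  0010(✓)  0101(✓)  0110(✓)  0111(✓)  1010(✓)  1011(✓)  1100(✓)  1101(✓)  1110(✓)  1111(✓)
size-2^1 implicants → -010(✓)  -101(✓)  -110(✓)  -111(✓)  0-01  0-10(✓)  00-0  000-  01-1(✓)  011-(✓)  1-10(✓)  1-11(✓)  101-(✓)  11-0(✓)  11-1(✓)  110-(✓)  111-(✓)
size-2^2 implicants → --10  -1-1  -11-  1-1-  11--
Unchecked terms (primes): --10, -1-1, -11-, 0-01, 00-0, 000-, 1-1-, 11--
Minterm coverage:
  m0 ⊆ 00-0,000-
  m1 ⊆ 0-01,000-
  m2 ⊆ --10,00-0
  m5 ⊆ -1-1,0-01
  m6 ⊆ --10,-11-
  m7 ⊆ -1-1,-11-
  m10 ⊆ --10,1-1-
  m11 ⊆ 1-1- [E]
  m12 ⊆ 11-- [E]
  m13 ⊆ -1-1,11--
  m14 ⊆ --10,-11-,1-1-,11--
  m15 ⊆ -1-1,-11-,1-1-,11--
E = {1-1-, 11--}

2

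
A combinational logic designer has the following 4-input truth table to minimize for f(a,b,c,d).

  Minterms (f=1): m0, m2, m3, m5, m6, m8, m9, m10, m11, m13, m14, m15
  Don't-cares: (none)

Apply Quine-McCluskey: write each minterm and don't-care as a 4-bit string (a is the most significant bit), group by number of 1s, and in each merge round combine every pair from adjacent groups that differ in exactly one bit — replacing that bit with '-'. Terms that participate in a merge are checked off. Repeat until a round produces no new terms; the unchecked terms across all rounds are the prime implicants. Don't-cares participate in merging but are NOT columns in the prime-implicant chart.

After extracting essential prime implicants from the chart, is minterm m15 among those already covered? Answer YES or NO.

size-2^0 implicants → 0000(✓)  0010(✓)  0011(✓)  0101(✓)  0110(✓)  1000(✓)  1001(✓)  1010(✓)  1011(✓)  1101(✓)  1110(✓)  1111(✓)
size-2^1 implicants → -000(✓)  -010(✓)  -011(✓)  -101  -110(✓)  0-10(✓)  00-0(✓)  001-(✓)  1-01(✓)  1-10(✓)  1-11(✓)  10-0(✓)  10-1(✓)  100-(✓)  101-(✓)  11-1(✓)  111-(✓)
size-2^2 implicants → --10  -0-0  -01-  1--1  1-1-  10--
Unchecked terms (primes): --10, -0-0, -01-, -101, 1--1, 1-1-, 10--
Minterm coverage:
  m0 ⊆ -0-0 [E]
  m2 ⊆ --10,-0-0,-01-
  m3 ⊆ -01- [E]
  m5 ⊆ -101 [E]
  m6 ⊆ --10 [E]
  m8 ⊆ -0-0,10--
  m9 ⊆ 1--1,10--
  m10 ⊆ --10,-0-0,-01-,1-1-,10--
  m11 ⊆ -01-,1--1,1-1-,10--
  m13 ⊆ -101,1--1
  m14 ⊆ --10,1-1-
  m15 ⊆ 1--1,1-1-
E = {--10, -0-0, -01-, -101}

NO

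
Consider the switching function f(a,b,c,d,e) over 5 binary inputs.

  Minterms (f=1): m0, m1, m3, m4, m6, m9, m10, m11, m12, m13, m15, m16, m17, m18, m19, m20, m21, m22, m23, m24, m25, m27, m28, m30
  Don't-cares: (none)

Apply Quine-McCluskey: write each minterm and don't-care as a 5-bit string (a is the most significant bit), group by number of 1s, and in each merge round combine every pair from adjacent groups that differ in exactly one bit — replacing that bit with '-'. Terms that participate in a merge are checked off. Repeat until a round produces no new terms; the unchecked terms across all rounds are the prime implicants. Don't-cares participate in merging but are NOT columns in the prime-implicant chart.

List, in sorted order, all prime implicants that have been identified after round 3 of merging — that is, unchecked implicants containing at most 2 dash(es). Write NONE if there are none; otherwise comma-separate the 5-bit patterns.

[col 0] 00000*, 00001*, 00011*, 00100*, 00110*, 01001*, 01010*, 01011*, 01100*, 01101*, 01111*, 10000*, 10001*, 10010*, 10011*, 10100*, 10101*, 10110*, 10111*, 11000*, 11001*, 11011*, 11100*, 11110*
[col 1] -0000*, -0001*, -0011*, -0100*, -0110*, -1001*, -1011*, -1100*, 0-001*, 0-011*, 0-100*, 00-00*, 000-1*, 0000-*, 001-0*, 01-01*, 01-11*, 010-1*, 0101-, 011-1*, 0110-, 1-000*, 1-001*, 1-011*, 1-100*, 1-110*, 10-00*, 10-01*, 10-10*, 10-11*, 100-0*, 100-1*, 1000-*, 1001-*, 101-0*, 101-1*, 1010-*, 1011-*, 11-00*, 110-1*, 1100-*, 111-0*
[col 2] --001*, --011*, --100, -0-00, -00-1*, -000-, -01-0, -10-1*, 0-0-1*, 01--1, 1--00, 1-0-1*, 1-00-, 1-1-0, 10--0*, 10--1*, 10-0-*, 10-1-*, 100--*, 101--*
[col 3] --0-1, 10---
Prime implicants: --0-1, --100, -0-00, -000-, -01-0, 01--1, 0101-, 0110-, 1--00, 1-00-, 1-1-0, 10---

--100, -0-00, -000-, -01-0, 01--1, 0101-, 0110-, 1--00, 1-00-, 1-1-0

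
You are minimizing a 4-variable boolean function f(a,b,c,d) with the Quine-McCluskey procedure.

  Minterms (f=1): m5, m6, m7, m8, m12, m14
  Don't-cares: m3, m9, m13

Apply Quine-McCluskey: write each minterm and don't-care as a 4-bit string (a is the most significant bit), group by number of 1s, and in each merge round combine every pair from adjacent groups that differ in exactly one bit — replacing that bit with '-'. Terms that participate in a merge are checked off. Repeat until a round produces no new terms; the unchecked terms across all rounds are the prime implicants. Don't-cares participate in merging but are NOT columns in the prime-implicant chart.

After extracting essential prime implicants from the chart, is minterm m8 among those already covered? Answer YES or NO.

YES

size-2^0 implicants → 0011(✓)  0101(✓)  0110(✓)  0111(✓)  1000(✓)  1001(✓)  1100(✓)  1101(✓)  1110(✓)
size-2^1 implicants → -101  -110  0-11  01-1  011-  1-00(✓)  1-01(✓)  100-(✓)  11-0  110-(✓)
size-2^2 implicants → 1-0-
Unchecked terms (primes): -101, -110, 0-11, 01-1, 011-, 1-0-, 11-0
Minterm coverage:
  m5 ⊆ -101,01-1
  m6 ⊆ -110,011-
  m7 ⊆ 0-11,01-1,011-
  m8 ⊆ 1-0- [E]
  m12 ⊆ 1-0-,11-0
  m14 ⊆ -110,11-0
E = {1-0-}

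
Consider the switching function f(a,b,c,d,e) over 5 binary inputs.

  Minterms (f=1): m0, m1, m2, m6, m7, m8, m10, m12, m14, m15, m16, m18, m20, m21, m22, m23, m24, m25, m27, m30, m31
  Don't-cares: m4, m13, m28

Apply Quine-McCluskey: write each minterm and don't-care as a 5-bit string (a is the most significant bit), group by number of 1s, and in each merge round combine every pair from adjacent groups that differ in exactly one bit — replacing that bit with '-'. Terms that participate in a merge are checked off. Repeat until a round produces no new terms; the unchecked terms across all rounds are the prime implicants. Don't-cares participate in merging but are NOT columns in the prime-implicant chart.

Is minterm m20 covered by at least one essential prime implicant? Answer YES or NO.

YES

Round 0: 00000✓ 00001✓ 00010✓ 00100✓ 00110✓ 00111✓ 01000✓ 01010✓ 01100✓ 01101✓ 01110✓ 01111✓ 10000✓ 10010✓ 10100✓ 10101✓ 10110✓ 10111✓ 11000✓ 11001✓ 11011✓ 11100✓ 11110✓ 11111✓
Round 1: -0000✓ -0010✓ -0100✓ -0110✓ -0111✓ -1000✓ -1100✓ -1110✓ -1111✓ 0-000✓ 0-010✓ 0-100✓ 0-110✓ 0-111✓ 00-00✓ 00-10✓ 000-0✓ 0000- 001-0✓ 0011-✓ 01-00✓ 01-10✓ 010-0✓ 011-0✓ 011-1✓ 0110-✓ 0111-✓ 1-000✓ 1-100✓ 1-110✓ 1-111✓ 10-00✓ 10-10✓ 100-0✓ 101-0✓ 101-1✓ 1010-✓ 1011-✓ 11-00✓ 11-11 110-1 1100- 111-0✓ 1111-✓
Round 2: --000✓ --100✓ --110✓ --111✓ -0-00✓ -0-10✓ -00-0✓ -01-0✓ -011-✓ -1-00✓ -11-0✓ -111-✓ 0--00✓ 0--10✓ 0-0-0✓ 0-1-0✓ 0-11-✓ 00--0✓ 01--0✓ 011-- 1--00✓ 1-1-0✓ 1-11-✓ 10--0✓ 101--
Round 3: ---00 --1-0 --11- -0--0 0---0
PIs = {---00, --1-0, --11-, -0--0, 0---0, 0000-, 011--, 101--, 11-11, 110-1, 1100-}
Coverage chart:
  m0: ---00,-0--0,0---0,0000-
  m1: 0000- ←essential
  m2: -0--0,0---0
  m6: --1-0,--11-,-0--0,0---0
  m7: --11- ←essential
  m8: ---00,0---0
  m10: 0---0 ←essential
  m12: ---00,--1-0,0---0,011--
  m14: --1-0,--11-,0---0,011--
  m15: --11-,011--
  m16: ---00,-0--0
  m18: -0--0 ←essential
  m20: ---00,--1-0,-0--0,101--
  m21: 101-- ←essential
  m22: --1-0,--11-,-0--0,101--
  m23: --11-,101--
  m24: ---00,1100-
  m25: 110-1,1100-
  m27: 11-11,110-1
  m30: --1-0,--11-
  m31: --11-,11-11
Essential: --11-, -0--0, 0---0, 0000-, 101--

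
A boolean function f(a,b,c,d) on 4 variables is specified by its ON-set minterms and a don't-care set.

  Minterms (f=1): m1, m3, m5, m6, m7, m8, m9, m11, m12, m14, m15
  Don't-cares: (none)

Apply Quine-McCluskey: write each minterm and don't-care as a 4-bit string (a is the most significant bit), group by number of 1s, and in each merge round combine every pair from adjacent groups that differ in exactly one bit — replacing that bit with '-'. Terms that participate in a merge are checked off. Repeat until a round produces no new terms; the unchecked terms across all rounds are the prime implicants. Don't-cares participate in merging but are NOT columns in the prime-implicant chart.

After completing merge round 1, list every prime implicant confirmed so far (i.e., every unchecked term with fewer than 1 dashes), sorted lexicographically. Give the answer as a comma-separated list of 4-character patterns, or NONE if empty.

[col 0] 0001*, 0011*, 0101*, 0110*, 0111*, 1000*, 1001*, 1011*, 1100*, 1110*, 1111*
[col 1] -001*, -011*, -110*, -111*, 0-01*, 0-11*, 00-1*, 01-1*, 011-*, 1-00, 1-11*, 10-1*, 100-, 11-0, 111-*
[col 2] --11, -0-1, -11-, 0--1
Prime implicants: --11, -0-1, -11-, 0--1, 1-00, 100-, 11-0

NONE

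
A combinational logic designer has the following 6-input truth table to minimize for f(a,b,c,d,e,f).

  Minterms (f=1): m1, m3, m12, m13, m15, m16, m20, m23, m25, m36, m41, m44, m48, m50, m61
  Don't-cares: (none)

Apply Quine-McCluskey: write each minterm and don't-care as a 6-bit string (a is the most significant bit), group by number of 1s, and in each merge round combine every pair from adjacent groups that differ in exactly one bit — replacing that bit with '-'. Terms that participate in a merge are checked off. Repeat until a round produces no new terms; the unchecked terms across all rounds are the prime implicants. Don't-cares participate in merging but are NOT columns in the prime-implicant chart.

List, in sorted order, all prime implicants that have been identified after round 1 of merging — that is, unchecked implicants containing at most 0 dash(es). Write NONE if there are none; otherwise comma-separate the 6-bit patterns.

size-2^0 implicants → 000001(✓)  000011(✓)  001100(✓)  001101(✓)  001111(✓)  010000(✓)  010100(✓)  010111  011001  100100(✓)  101001  101100(✓)  110000(✓)  110010(✓)  111101
size-2^1 implicants → -01100  -10000  0000-1  0011-1  00110-  010-00  10-100  1100-0
Unchecked terms (primes): -01100, -10000, 0000-1, 0011-1, 00110-, 010-00, 010111, 011001, 10-100, 101001, 1100-0, 111101

010111, 011001, 101001, 111101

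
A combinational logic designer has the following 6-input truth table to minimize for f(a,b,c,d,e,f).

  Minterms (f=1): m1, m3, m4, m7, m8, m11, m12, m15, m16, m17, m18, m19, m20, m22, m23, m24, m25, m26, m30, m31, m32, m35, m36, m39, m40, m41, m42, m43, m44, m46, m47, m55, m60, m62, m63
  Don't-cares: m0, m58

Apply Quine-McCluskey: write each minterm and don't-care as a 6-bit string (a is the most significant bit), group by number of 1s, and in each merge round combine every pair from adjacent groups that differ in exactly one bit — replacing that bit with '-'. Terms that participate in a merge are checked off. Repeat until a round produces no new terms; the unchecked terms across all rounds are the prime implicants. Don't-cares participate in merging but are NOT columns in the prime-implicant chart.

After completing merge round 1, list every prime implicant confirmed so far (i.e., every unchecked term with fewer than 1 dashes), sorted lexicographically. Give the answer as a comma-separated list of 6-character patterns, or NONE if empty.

Round 0: 000000✓ 000001✓ 000011✓ 000100✓ 000111✓ 001000✓ 001011✓ 001100✓ 001111✓ 010000✓ 010001✓ 010010✓ 010011✓ 010100✓ 010110✓ 010111✓ 011000✓ 011001✓ 011010✓ 011110✓ 011111✓ 100000✓ 100011✓ 100100✓ 100111✓ 101000✓ 101001✓ 101010✓ 101011✓ 101100✓ 101110✓ 101111✓ 110111✓ 111010✓ 111100✓ 111110✓ 111111✓
Round 1: -00000✓ -00011✓ -00100✓ -00111✓ -01000✓ -01011✓ -01100✓ -01111✓ -10111✓ -11010✓ -11110✓ -11111✓ 0-0000✓ 0-0001✓ 0-0011✓ 0-0100✓ 0-0111✓ 0-1000✓ 0-1111✓ 00-000✓ 00-011✓ 00-100✓ 00-111✓ 000-00✓ 000-11✓ 0000-1✓ 00000-✓ 001-00✓ 001-11✓ 01-000✓ 01-001✓ 01-010✓ 01-110✓ 01-111✓ 010-00✓ 010-10✓ 010-11✓ 0100-0✓ 0100-1✓ 01000-✓ 01001-✓ 0101-0✓ 01011-✓ 011-10✓ 0110-0✓ 01100-✓ 01111-✓ 1-0111✓ 1-1010✓ 1-1100✓ 1-1110✓ 1-1111✓ 10-000✓ 10-011✓ 10-100✓ 10-111✓ 100-00✓ 100-11✓ 101-00✓ 101-10✓ 101-11✓ 1010-0✓ 1010-1✓ 10100-✓ 10101-✓ 1011-0✓ 10111-✓ 11-111✓ 111-10✓ 1111-0✓ 11111-✓
Round 2: --0111✓ --1111✓ -0-000✓ -0-011✓ -0-100✓ -0-111✓ -00-00✓ -00-11✓ -01-00✓ -01-11✓ -1-111✓ -11-10 -1111- 0--000 0--111✓ 0-0-00 0-0-11 0-00-1 0-000- 00--00✓ 00--11✓ 01--10 01-0-0 01-00- 01-11- 010--0 010-1- 0100-- 1--111✓ 1-1-10 1-11-0 1-111- 10--00✓ 10--11✓ 101--0 101-1- 1010--
Round 3: ---111 -0--00 -0--11
PIs = {---111, -0--00, -0--11, -11-10, -1111-, 0--000, 0-0-00, 0-0-11, 0-00-1, 0-000-, 01--10, 01-0-0, 01-00-, 01-11-, 010--0, 010-1-, 0100--, 1-1-10, 1-11-0, 1-111-, 101--0, 101-1-, 1010--}

NONE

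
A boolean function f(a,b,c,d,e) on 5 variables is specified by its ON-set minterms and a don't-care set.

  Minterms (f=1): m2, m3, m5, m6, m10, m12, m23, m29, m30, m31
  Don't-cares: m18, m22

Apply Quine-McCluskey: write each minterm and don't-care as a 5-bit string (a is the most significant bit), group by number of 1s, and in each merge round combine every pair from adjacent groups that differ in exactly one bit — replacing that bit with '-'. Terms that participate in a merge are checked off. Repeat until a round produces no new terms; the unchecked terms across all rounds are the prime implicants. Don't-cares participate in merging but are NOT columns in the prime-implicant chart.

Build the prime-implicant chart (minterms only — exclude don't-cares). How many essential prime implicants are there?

size-2^0 implicants → 00010(✓)  00011(✓)  00101  00110(✓)  01010(✓)  01100  10010(✓)  10110(✓)  10111(✓)  11101(✓)  11110(✓)  11111(✓)
size-2^1 implicants → -0010(✓)  -0110(✓)  0-010  00-10(✓)  0001-  1-110(✓)  1-111(✓)  10-10(✓)  1011-(✓)  111-1  1111-(✓)
size-2^2 implicants → -0-10  1-11-
Unchecked terms (primes): -0-10, 0-010, 0001-, 00101, 01100, 1-11-, 111-1
Minterm coverage:
  m2 ⊆ -0-10,0-010,0001-
  m3 ⊆ 0001- [E]
  m5 ⊆ 00101 [E]
  m6 ⊆ -0-10 [E]
  m10 ⊆ 0-010 [E]
  m12 ⊆ 01100 [E]
  m23 ⊆ 1-11- [E]
  m29 ⊆ 111-1 [E]
  m30 ⊆ 1-11- [E]
  m31 ⊆ 1-11-,111-1
E = {-0-10, 0-010, 0001-, 00101, 01100, 1-11-, 111-1}

7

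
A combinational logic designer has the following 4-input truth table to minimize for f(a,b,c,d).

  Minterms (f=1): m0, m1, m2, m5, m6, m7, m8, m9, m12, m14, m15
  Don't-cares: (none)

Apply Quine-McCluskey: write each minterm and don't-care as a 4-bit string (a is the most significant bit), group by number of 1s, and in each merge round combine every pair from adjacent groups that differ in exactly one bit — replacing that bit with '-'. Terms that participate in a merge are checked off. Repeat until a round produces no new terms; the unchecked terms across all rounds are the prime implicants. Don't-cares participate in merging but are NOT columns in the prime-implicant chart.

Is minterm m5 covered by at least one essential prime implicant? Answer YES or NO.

[col 0] 0000*, 0001*, 0010*, 0101*, 0110*, 0111*, 1000*, 1001*, 1100*, 1110*, 1111*
[col 1] -000*, -001*, -110*, -111*, 0-01, 0-10, 00-0, 000-*, 01-1, 011-*, 1-00, 100-*, 11-0, 111-*
[col 2] -00-, -11-
Prime implicants: -00-, -11-, 0-01, 0-10, 00-0, 01-1, 1-00, 11-0
PI chart (minterm → PIs covering it):
  0 | -00-,00-0
  1 | -00-,0-01
  2 | 0-10,00-0
  5 | 0-01,01-1
  6 | -11-,0-10
  7 | -11-,01-1
  8 | -00-,1-00
  9 | -00-  (sole → essential)
  12 | 1-00,11-0
  14 | -11-,11-0
  15 | -11-  (sole → essential)
Essential prime implicants: -00-, -11-

NO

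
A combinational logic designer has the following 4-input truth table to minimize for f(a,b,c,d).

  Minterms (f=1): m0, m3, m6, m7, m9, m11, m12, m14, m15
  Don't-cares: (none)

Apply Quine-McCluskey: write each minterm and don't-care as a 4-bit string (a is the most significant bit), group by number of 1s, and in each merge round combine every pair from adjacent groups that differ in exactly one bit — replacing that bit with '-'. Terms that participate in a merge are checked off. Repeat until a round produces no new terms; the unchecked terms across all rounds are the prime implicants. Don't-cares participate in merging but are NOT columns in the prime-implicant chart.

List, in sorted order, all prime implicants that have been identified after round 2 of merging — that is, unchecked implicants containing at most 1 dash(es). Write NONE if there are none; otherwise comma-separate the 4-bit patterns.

[col 0] 0000, 0011*, 0110*, 0111*, 1001*, 1011*, 1100*, 1110*, 1111*
[col 1] -011*, -110*, -111*, 0-11*, 011-*, 1-11*, 10-1, 11-0, 111-*
[col 2] --11, -11-
Prime implicants: --11, -11-, 0000, 10-1, 11-0

0000, 10-1, 11-0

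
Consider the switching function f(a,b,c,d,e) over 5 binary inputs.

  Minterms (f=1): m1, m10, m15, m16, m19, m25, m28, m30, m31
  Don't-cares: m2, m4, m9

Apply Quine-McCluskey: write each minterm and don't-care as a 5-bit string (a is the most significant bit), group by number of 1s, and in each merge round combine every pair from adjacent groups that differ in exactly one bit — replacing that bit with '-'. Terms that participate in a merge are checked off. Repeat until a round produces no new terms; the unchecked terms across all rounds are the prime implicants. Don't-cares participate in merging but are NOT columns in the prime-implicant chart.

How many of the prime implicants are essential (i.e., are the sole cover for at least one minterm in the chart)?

7

size-2^0 implicants → 00001(✓)  00010(✓)  00100  01001(✓)  01010(✓)  01111(✓)  10000  10011  11001(✓)  11100(✓)  11110(✓)  11111(✓)
size-2^1 implicants → -1001  -1111  0-001  0-010  111-0  1111-
Unchecked terms (primes): -1001, -1111, 0-001, 0-010, 00100, 10000, 10011, 111-0, 1111-
Minterm coverage:
  m1 ⊆ 0-001 [E]
  m10 ⊆ 0-010 [E]
  m15 ⊆ -1111 [E]
  m16 ⊆ 10000 [E]
  m19 ⊆ 10011 [E]
  m25 ⊆ -1001 [E]
  m28 ⊆ 111-0 [E]
  m30 ⊆ 111-0,1111-
  m31 ⊆ -1111,1111-
E = {-1001, -1111, 0-001, 0-010, 10000, 10011, 111-0}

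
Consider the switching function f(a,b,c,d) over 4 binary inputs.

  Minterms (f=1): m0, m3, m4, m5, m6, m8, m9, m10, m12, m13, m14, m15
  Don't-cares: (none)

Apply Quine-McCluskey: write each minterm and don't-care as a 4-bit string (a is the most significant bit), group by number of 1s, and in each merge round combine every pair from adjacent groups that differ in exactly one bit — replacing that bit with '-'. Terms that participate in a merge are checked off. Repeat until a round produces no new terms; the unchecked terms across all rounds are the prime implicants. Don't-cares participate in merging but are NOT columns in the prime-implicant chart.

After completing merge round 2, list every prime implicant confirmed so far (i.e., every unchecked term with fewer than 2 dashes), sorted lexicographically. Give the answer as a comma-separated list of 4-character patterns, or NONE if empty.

0011

Round 0: 0000✓ 0011 0100✓ 0101✓ 0110✓ 1000✓ 1001✓ 1010✓ 1100✓ 1101✓ 1110✓ 1111✓
Round 1: -000✓ -100✓ -101✓ -110✓ 0-00✓ 01-0✓ 010-✓ 1-00✓ 1-01✓ 1-10✓ 10-0✓ 100-✓ 11-0✓ 11-1✓ 110-✓ 111-✓
Round 2: --00 -1-0 -10- 1--0 1-0- 11--
PIs = {--00, -1-0, -10-, 0011, 1--0, 1-0-, 11--}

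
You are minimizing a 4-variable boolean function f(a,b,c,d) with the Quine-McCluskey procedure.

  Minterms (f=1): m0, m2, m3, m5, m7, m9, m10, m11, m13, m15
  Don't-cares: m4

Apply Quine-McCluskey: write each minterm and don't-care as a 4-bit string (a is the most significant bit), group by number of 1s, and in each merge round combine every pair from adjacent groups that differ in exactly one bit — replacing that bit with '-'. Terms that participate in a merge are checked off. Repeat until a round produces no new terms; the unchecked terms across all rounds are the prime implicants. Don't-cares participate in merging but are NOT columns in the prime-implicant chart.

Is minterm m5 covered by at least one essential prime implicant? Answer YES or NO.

NO

[col 0] 0000*, 0010*, 0011*, 0100*, 0101*, 0111*, 1001*, 1010*, 1011*, 1101*, 1111*
[col 1] -010*, -011*, -101*, -111*, 0-00, 0-11*, 00-0, 001-*, 01-1*, 010-, 1-01*, 1-11*, 10-1*, 101-*, 11-1*
[col 2] --11, -01-, -1-1, 1--1
Prime implicants: --11, -01-, -1-1, 0-00, 00-0, 010-, 1--1
PI chart (minterm → PIs covering it):
  0 | 0-00,00-0
  2 | -01-,00-0
  3 | --11,-01-
  5 | -1-1,010-
  7 | --11,-1-1
  9 | 1--1  (sole → essential)
  10 | -01-  (sole → essential)
  11 | --11,-01-,1--1
  13 | -1-1,1--1
  15 | --11,-1-1,1--1
Essential prime implicants: -01-, 1--1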